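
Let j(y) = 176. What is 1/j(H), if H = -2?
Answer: 1/176 ≈ 0.0056818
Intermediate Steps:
1/j(H) = 1/176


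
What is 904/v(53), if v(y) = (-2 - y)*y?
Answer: -904/2915 ≈ -0.31012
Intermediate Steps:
v(y) = y*(-2 - y)
904/v(53) = 904/((-1*53*(2 + 53))) = 904/((-1*53*55)) = 904/(-2915) = 904*(-1/2915) = -904/2915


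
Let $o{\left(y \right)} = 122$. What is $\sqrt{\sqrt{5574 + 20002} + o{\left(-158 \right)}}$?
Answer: $\sqrt{122 + 2 \sqrt{6394}} \approx 16.791$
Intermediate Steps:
$\sqrt{\sqrt{5574 + 20002} + o{\left(-158 \right)}} = \sqrt{\sqrt{5574 + 20002} + 122} = \sqrt{\sqrt{25576} + 122} = \sqrt{2 \sqrt{6394} + 122} = \sqrt{122 + 2 \sqrt{6394}}$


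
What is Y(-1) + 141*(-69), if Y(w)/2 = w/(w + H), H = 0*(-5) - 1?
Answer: -9728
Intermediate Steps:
H = -1 (H = 0 - 1 = -1)
Y(w) = 2*w/(-1 + w) (Y(w) = 2*(w/(w - 1)) = 2*(w/(-1 + w)) = 2*w/(-1 + w))
Y(-1) + 141*(-69) = 2*(-1)/(-1 - 1) + 141*(-69) = 2*(-1)/(-2) - 9729 = 2*(-1)*(-½) - 9729 = 1 - 9729 = -9728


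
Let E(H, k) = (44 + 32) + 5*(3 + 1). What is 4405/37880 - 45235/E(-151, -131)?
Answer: -42826973/90912 ≈ -471.08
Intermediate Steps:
E(H, k) = 96 (E(H, k) = 76 + 5*4 = 76 + 20 = 96)
4405/37880 - 45235/E(-151, -131) = 4405/37880 - 45235/96 = 4405*(1/37880) - 45235*1/96 = 881/7576 - 45235/96 = -42826973/90912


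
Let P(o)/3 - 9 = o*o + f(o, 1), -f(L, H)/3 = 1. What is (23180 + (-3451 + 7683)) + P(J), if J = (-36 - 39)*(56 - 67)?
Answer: 2069305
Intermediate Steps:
J = 825 (J = -75*(-11) = 825)
f(L, H) = -3 (f(L, H) = -3*1 = -3)
P(o) = 18 + 3*o² (P(o) = 27 + 3*(o*o - 3) = 27 + 3*(o² - 3) = 27 + 3*(-3 + o²) = 27 + (-9 + 3*o²) = 18 + 3*o²)
(23180 + (-3451 + 7683)) + P(J) = (23180 + (-3451 + 7683)) + (18 + 3*825²) = (23180 + 4232) + (18 + 3*680625) = 27412 + (18 + 2041875) = 27412 + 2041893 = 2069305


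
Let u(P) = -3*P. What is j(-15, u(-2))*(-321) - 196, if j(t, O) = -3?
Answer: 767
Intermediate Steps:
j(-15, u(-2))*(-321) - 196 = -3*(-321) - 196 = 963 - 196 = 767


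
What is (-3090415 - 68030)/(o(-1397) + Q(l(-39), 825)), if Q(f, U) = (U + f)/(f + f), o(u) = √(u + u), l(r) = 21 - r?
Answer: -1490786040/182297 + 202140480*I*√2794/182297 ≈ -8177.8 + 58612.0*I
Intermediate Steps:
o(u) = √2*√u (o(u) = √(2*u) = √2*√u)
Q(f, U) = (U + f)/(2*f) (Q(f, U) = (U + f)/((2*f)) = (U + f)*(1/(2*f)) = (U + f)/(2*f))
(-3090415 - 68030)/(o(-1397) + Q(l(-39), 825)) = (-3090415 - 68030)/(√2*√(-1397) + (825 + (21 - 1*(-39)))/(2*(21 - 1*(-39)))) = -3158445/(√2*(I*√1397) + (825 + (21 + 39))/(2*(21 + 39))) = -3158445/(I*√2794 + (½)*(825 + 60)/60) = -3158445/(I*√2794 + (½)*(1/60)*885) = -3158445/(I*√2794 + 59/8) = -3158445/(59/8 + I*√2794)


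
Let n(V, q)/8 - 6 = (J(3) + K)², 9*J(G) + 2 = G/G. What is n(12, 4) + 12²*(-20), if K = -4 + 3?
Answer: -228592/81 ≈ -2822.1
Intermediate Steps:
J(G) = -⅑ (J(G) = -2/9 + (G/G)/9 = -2/9 + (⅑)*1 = -2/9 + ⅑ = -⅑)
K = -1
n(V, q) = 4688/81 (n(V, q) = 48 + 8*(-⅑ - 1)² = 48 + 8*(-10/9)² = 48 + 8*(100/81) = 48 + 800/81 = 4688/81)
n(12, 4) + 12²*(-20) = 4688/81 + 12²*(-20) = 4688/81 + 144*(-20) = 4688/81 - 2880 = -228592/81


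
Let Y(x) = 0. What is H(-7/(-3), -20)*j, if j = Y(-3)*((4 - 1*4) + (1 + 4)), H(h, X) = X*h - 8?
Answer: 0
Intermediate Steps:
H(h, X) = -8 + X*h
j = 0 (j = 0*((4 - 1*4) + (1 + 4)) = 0*((4 - 4) + 5) = 0*(0 + 5) = 0*5 = 0)
H(-7/(-3), -20)*j = (-8 - (-140)/(-3))*0 = (-8 - (-140)*(-1)/3)*0 = (-8 - 20*7/3)*0 = (-8 - 140/3)*0 = -164/3*0 = 0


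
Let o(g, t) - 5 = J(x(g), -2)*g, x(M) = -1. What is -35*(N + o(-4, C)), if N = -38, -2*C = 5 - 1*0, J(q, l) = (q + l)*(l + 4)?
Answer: 315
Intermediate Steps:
J(q, l) = (4 + l)*(l + q) (J(q, l) = (l + q)*(4 + l) = (4 + l)*(l + q))
C = -5/2 (C = -(5 - 1*0)/2 = -(5 + 0)/2 = -½*5 = -5/2 ≈ -2.5000)
o(g, t) = 5 - 6*g (o(g, t) = 5 + ((-2)² + 4*(-2) + 4*(-1) - 2*(-1))*g = 5 + (4 - 8 - 4 + 2)*g = 5 - 6*g)
-35*(N + o(-4, C)) = -35*(-38 + (5 - 6*(-4))) = -35*(-38 + (5 + 24)) = -35*(-38 + 29) = -35*(-9) = 315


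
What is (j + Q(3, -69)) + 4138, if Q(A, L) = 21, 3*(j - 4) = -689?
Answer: 11800/3 ≈ 3933.3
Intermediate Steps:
j = -677/3 (j = 4 + (1/3)*(-689) = 4 - 689/3 = -677/3 ≈ -225.67)
(j + Q(3, -69)) + 4138 = (-677/3 + 21) + 4138 = -614/3 + 4138 = 11800/3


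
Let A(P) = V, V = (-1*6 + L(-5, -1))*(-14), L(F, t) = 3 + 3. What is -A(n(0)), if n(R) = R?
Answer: 0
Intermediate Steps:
L(F, t) = 6
V = 0 (V = (-1*6 + 6)*(-14) = (-6 + 6)*(-14) = 0*(-14) = 0)
A(P) = 0
-A(n(0)) = -1*0 = 0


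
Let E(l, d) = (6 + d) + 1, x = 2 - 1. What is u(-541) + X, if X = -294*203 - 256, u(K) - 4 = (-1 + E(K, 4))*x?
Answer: -59924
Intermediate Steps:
x = 1
E(l, d) = 7 + d
u(K) = 14 (u(K) = 4 + (-1 + (7 + 4))*1 = 4 + (-1 + 11)*1 = 4 + 10*1 = 4 + 10 = 14)
X = -59938 (X = -59682 - 256 = -59938)
u(-541) + X = 14 - 59938 = -59924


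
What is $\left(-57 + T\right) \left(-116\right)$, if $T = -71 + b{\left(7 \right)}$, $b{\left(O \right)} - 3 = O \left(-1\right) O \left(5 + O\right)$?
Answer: $82708$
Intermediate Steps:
$b{\left(O \right)} = 3 - O^{2} \left(5 + O\right)$ ($b{\left(O \right)} = 3 + O \left(-1\right) O \left(5 + O\right) = 3 + - O O \left(5 + O\right) = 3 - O^{2} \left(5 + O\right)$)
$T = -656$ ($T = -71 - \left(340 + 245\right) = -71 - 585 = -656$)
$\left(-57 + T\right) \left(-116\right) = \left(-57 - 656\right) \left(-116\right) = \left(-713\right) \left(-116\right) = 82708$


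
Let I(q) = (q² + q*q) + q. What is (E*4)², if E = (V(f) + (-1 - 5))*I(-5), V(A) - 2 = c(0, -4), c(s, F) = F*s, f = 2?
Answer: 518400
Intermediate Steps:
V(A) = 2 (V(A) = 2 - 4*0 = 2 + 0 = 2)
I(q) = q + 2*q² (I(q) = (q² + q²) + q = 2*q² + q = q + 2*q²)
E = -180 (E = (2 + (-1 - 5))*(-5*(1 + 2*(-5))) = (2 - 6)*(-5*(1 - 10)) = -(-20)*(-9) = -4*45 = -180)
(E*4)² = (-180*4)² = (-720)² = 518400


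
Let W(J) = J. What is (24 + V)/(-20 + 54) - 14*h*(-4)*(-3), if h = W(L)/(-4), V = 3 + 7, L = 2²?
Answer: 169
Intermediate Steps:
L = 4
V = 10
h = -1 (h = 4/(-4) = 4*(-¼) = -1)
(24 + V)/(-20 + 54) - 14*h*(-4)*(-3) = (24 + 10)/(-20 + 54) - 14*(-1*(-4))*(-3) = 34/34 - 56*(-3) = 34*(1/34) - 14*(-12) = 1 + 168 = 169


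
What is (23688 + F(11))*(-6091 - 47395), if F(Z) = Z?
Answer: -1267564714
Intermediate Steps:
(23688 + F(11))*(-6091 - 47395) = (23688 + 11)*(-6091 - 47395) = 23699*(-53486) = -1267564714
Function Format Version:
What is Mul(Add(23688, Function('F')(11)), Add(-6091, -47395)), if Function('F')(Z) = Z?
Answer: -1267564714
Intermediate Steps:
Mul(Add(23688, Function('F')(11)), Add(-6091, -47395)) = Mul(Add(23688, 11), Add(-6091, -47395)) = Mul(23699, -53486) = -1267564714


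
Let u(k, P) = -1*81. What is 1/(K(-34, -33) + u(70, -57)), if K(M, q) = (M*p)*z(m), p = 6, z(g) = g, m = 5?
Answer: -1/1101 ≈ -0.00090826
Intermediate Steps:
K(M, q) = 30*M (K(M, q) = (M*6)*5 = (6*M)*5 = 30*M)
u(k, P) = -81
1/(K(-34, -33) + u(70, -57)) = 1/(30*(-34) - 81) = 1/(-1020 - 81) = 1/(-1101) = -1/1101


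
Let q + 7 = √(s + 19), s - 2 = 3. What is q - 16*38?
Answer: -615 + 2*√6 ≈ -610.10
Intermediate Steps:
s = 5 (s = 2 + 3 = 5)
q = -7 + 2*√6 (q = -7 + √(5 + 19) = -7 + √24 = -7 + 2*√6 ≈ -2.1010)
q - 16*38 = (-7 + 2*√6) - 16*38 = (-7 + 2*√6) - 608 = -615 + 2*√6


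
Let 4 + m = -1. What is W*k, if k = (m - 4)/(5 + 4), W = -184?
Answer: 184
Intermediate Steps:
m = -5 (m = -4 - 1 = -5)
k = -1 (k = (-5 - 4)/(5 + 4) = -9/9 = -9*⅑ = -1)
W*k = -184*(-1) = 184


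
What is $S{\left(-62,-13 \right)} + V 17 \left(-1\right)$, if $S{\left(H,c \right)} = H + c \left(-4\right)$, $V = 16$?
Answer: $-282$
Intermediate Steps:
$S{\left(H,c \right)} = H - 4 c$
$S{\left(-62,-13 \right)} + V 17 \left(-1\right) = \left(-62 - -52\right) + 16 \cdot 17 \left(-1\right) = \left(-62 + 52\right) + 272 \left(-1\right) = -10 - 272 = -282$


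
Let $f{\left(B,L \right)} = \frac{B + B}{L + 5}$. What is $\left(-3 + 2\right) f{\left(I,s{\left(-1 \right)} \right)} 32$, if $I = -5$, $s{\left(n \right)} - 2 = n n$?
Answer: $40$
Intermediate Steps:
$s{\left(n \right)} = 2 + n^{2}$ ($s{\left(n \right)} = 2 + n n = 2 + n^{2}$)
$f{\left(B,L \right)} = \frac{2 B}{5 + L}$
$\left(-3 + 2\right) f{\left(I,s{\left(-1 \right)} \right)} 32 = \left(-3 + 2\right) 2 \left(-5\right) \frac{1}{5 + \left(2 + \left(-1\right)^{2}\right)} 32 = - \frac{2 \left(-5\right)}{5 + \left(2 + 1\right)} 32 = - \frac{2 \left(-5\right)}{5 + 3} \cdot 32 = - \frac{2 \left(-5\right)}{8} \cdot 32 = \left(-1\right) \left(- \frac{5}{4}\right) 32 = \frac{5}{4} \cdot 32 = 40$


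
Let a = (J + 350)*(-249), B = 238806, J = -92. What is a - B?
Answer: -303048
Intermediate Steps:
a = -64242 (a = (-92 + 350)*(-249) = 258*(-249) = -64242)
a - B = -64242 - 1*238806 = -64242 - 238806 = -303048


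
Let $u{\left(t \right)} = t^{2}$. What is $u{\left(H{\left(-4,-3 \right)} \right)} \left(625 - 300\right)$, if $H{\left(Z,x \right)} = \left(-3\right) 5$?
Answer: $73125$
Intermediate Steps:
$H{\left(Z,x \right)} = -15$
$u{\left(H{\left(-4,-3 \right)} \right)} \left(625 - 300\right) = \left(-15\right)^{2} \left(625 - 300\right) = 225 \cdot 325 = 73125$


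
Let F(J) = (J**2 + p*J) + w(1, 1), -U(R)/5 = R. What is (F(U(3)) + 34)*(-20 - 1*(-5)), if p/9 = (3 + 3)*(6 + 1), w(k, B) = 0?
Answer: 81165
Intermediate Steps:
U(R) = -5*R
p = 378 (p = 9*((3 + 3)*(6 + 1)) = 9*(6*7) = 9*42 = 378)
F(J) = J**2 + 378*J (F(J) = (J**2 + 378*J) + 0 = J**2 + 378*J)
(F(U(3)) + 34)*(-20 - 1*(-5)) = ((-5*3)*(378 - 5*3) + 34)*(-20 - 1*(-5)) = (-15*(378 - 15) + 34)*(-20 + 5) = (-15*363 + 34)*(-15) = (-5445 + 34)*(-15) = -5411*(-15) = 81165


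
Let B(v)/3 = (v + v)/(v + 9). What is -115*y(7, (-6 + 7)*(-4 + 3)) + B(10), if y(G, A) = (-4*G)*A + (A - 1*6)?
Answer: -45825/19 ≈ -2411.8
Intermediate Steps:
y(G, A) = -6 + A - 4*A*G (y(G, A) = -4*A*G + (A - 6) = -4*A*G + (-6 + A) = -6 + A - 4*A*G)
B(v) = 6*v/(9 + v) (B(v) = 3*((v + v)/(v + 9)) = 3*((2*v)/(9 + v)) = 3*(2*v/(9 + v)) = 6*v/(9 + v))
-115*y(7, (-6 + 7)*(-4 + 3)) + B(10) = -115*(-6 + (-6 + 7)*(-4 + 3) - 4*(-6 + 7)*(-4 + 3)*7) + 6*10/(9 + 10) = -115*(-6 + 1*(-1) - 4*1*(-1)*7) + 6*10/19 = -115*(-6 - 1 - 4*(-1)*7) + 6*10*(1/19) = -115*(-6 - 1 + 28) + 60/19 = -115*21 + 60/19 = -2415 + 60/19 = -45825/19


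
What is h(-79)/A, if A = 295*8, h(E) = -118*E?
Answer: 79/20 ≈ 3.9500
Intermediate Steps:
A = 2360
h(-79)/A = -118*(-79)/2360 = 9322*(1/2360) = 79/20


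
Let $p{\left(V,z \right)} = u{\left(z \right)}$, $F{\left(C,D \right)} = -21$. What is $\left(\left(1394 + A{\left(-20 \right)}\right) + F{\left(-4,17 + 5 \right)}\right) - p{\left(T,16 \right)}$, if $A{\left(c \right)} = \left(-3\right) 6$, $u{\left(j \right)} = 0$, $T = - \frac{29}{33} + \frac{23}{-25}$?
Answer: $1355$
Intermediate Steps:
$T = - \frac{1484}{825}$ ($T = \left(-29\right) \frac{1}{33} + 23 \left(- \frac{1}{25}\right) = - \frac{29}{33} - \frac{23}{25} = - \frac{1484}{825} \approx -1.7988$)
$A{\left(c \right)} = -18$
$p{\left(V,z \right)} = 0$
$\left(\left(1394 + A{\left(-20 \right)}\right) + F{\left(-4,17 + 5 \right)}\right) - p{\left(T,16 \right)} = \left(\left(1394 - 18\right) - 21\right) - 0 = \left(1376 - 21\right) + 0 = 1355 + 0 = 1355$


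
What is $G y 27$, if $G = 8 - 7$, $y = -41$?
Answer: $-1107$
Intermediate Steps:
$G = 1$
$G y 27 = 1 \left(-41\right) 27 = \left(-41\right) 27 = -1107$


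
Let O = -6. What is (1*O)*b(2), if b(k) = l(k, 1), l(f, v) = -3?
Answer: 18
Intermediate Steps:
b(k) = -3
(1*O)*b(2) = (1*(-6))*(-3) = -6*(-3) = 18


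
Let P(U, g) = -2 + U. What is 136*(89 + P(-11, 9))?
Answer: 10336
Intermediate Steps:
136*(89 + P(-11, 9)) = 136*(89 + (-2 - 11)) = 136*(89 - 13) = 136*76 = 10336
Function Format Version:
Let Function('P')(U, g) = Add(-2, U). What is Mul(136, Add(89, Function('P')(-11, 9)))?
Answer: 10336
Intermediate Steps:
Mul(136, Add(89, Function('P')(-11, 9))) = Mul(136, Add(89, Add(-2, -11))) = Mul(136, Add(89, -13)) = Mul(136, 76) = 10336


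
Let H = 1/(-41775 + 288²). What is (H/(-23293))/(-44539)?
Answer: 1/42710652537663 ≈ 2.3413e-14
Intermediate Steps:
H = 1/41169 (H = 1/(-41775 + 82944) = 1/41169 ≈ 2.4290e-5)
(H/(-23293))/(-44539) = ((1/41169)/(-23293))/(-44539) = ((1/41169)*(-1/23293))*(-1/44539) = -1/958949517*(-1/44539) = 1/42710652537663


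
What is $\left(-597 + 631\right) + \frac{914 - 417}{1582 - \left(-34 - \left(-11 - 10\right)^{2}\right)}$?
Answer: $\frac{70435}{2057} \approx 34.242$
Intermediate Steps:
$\left(-597 + 631\right) + \frac{914 - 417}{1582 - \left(-34 - \left(-11 - 10\right)^{2}\right)} = 34 + \frac{497}{1582 + \left(\left(-11 - 10\right)^{2} + 34\right)} = 34 + \frac{497}{1582 + \left(\left(-21\right)^{2} + 34\right)} = 34 + \frac{497}{1582 + \left(441 + 34\right)} = 34 + \frac{497}{1582 + 475} = 34 + \frac{497}{2057} = \frac{70435}{2057}$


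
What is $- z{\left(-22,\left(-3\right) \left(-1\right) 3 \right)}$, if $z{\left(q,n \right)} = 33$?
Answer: $-33$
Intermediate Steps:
$- z{\left(-22,\left(-3\right) \left(-1\right) 3 \right)} = \left(-1\right) 33 = -33$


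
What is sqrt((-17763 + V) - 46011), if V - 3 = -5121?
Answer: 2*I*sqrt(17223) ≈ 262.47*I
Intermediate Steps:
V = -5118 (V = 3 - 5121 = -5118)
sqrt((-17763 + V) - 46011) = sqrt((-17763 - 5118) - 46011) = sqrt(-22881 - 46011) = sqrt(-68892) = 2*I*sqrt(17223)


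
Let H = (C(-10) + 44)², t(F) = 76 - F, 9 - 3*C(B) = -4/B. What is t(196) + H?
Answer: 467209/225 ≈ 2076.5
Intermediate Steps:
C(B) = 3 + 4/(3*B) (C(B) = 3 - (-4)/(3*B) = 3 + 4/(3*B))
H = 494209/225 (H = ((3 + (4/3)/(-10)) + 44)² = ((3 + (4/3)*(-⅒)) + 44)² = ((3 - 2/15) + 44)² = (43/15 + 44)² = (703/15)² = 494209/225 ≈ 2196.5)
t(196) + H = (76 - 1*196) + 494209/225 = (76 - 196) + 494209/225 = -120 + 494209/225 = 467209/225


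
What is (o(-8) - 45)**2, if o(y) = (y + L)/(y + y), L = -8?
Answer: 1936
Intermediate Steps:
o(y) = (-8 + y)/(2*y) (o(y) = (y - 8)/(y + y) = (-8 + y)/((2*y)) = (-8 + y)*(1/(2*y)) = (-8 + y)/(2*y))
(o(-8) - 45)**2 = ((1/2)*(-8 - 8)/(-8) - 45)**2 = ((1/2)*(-1/8)*(-16) - 45)**2 = (1 - 45)**2 = (-44)**2 = 1936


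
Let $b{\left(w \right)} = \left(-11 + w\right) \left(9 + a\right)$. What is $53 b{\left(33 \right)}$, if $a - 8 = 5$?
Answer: $25652$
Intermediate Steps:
$a = 13$ ($a = 8 + 5 = 13$)
$b{\left(w \right)} = -242 + 22 w$ ($b{\left(w \right)} = \left(-11 + w\right) \left(9 + 13\right) = \left(-11 + w\right) 22 = -242 + 22 w$)
$53 b{\left(33 \right)} = 53 \left(-242 + 22 \cdot 33\right) = 53 \left(-242 + 726\right) = 53 \cdot 484 = 25652$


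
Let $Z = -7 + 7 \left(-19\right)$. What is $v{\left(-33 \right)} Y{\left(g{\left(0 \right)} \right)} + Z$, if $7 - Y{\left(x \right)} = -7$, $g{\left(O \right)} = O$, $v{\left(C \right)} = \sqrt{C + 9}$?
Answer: $-140 + 28 i \sqrt{6} \approx -140.0 + 68.586 i$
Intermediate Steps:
$v{\left(C \right)} = \sqrt{9 + C}$
$Y{\left(x \right)} = 14$ ($Y{\left(x \right)} = 7 - -7 = 7 + 7 = 14$)
$Z = -140$ ($Z = -7 - 133 = -140$)
$v{\left(-33 \right)} Y{\left(g{\left(0 \right)} \right)} + Z = \sqrt{9 - 33} \cdot 14 - 140 = \sqrt{-24} \cdot 14 - 140 = 2 i \sqrt{6} \cdot 14 - 140 = 28 i \sqrt{6} - 140 = -140 + 28 i \sqrt{6}$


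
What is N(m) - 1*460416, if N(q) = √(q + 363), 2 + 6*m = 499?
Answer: -460416 + 5*√642/6 ≈ -4.6040e+5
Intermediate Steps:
m = 497/6 (m = -⅓ + (⅙)*499 = -⅓ + 499/6 = 497/6 ≈ 82.833)
N(q) = √(363 + q)
N(m) - 1*460416 = √(363 + 497/6) - 1*460416 = √(2675/6) - 460416 = 5*√642/6 - 460416 = -460416 + 5*√642/6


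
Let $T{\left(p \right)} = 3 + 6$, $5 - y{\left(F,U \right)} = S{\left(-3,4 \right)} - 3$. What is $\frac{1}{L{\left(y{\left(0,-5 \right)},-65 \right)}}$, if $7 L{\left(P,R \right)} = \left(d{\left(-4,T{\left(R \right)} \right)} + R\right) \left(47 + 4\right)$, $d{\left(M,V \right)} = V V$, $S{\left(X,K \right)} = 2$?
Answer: $\frac{7}{816} \approx 0.0085784$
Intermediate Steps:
$y{\left(F,U \right)} = 6$ ($y{\left(F,U \right)} = 5 - \left(2 - 3\right) = 5 - -1 = 5 + 1 = 6$)
$T{\left(p \right)} = 9$
$d{\left(M,V \right)} = V^{2}$
$L{\left(P,R \right)} = \frac{4131}{7} + \frac{51 R}{7}$ ($L{\left(P,R \right)} = \frac{\left(9^{2} + R\right) \left(47 + 4\right)}{7} = \frac{\left(81 + R\right) 51}{7} = \frac{4131 + 51 R}{7} = \frac{4131}{7} + \frac{51 R}{7}$)
$\frac{1}{L{\left(y{\left(0,-5 \right)},-65 \right)}} = \frac{1}{\frac{4131}{7} + \frac{51}{7} \left(-65\right)} = \frac{1}{\frac{4131}{7} - \frac{3315}{7}} = \frac{1}{\frac{816}{7}} = \frac{7}{816}$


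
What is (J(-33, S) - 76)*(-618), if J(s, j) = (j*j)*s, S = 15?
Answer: 4635618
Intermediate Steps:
J(s, j) = s*j**2 (J(s, j) = j**2*s = s*j**2)
(J(-33, S) - 76)*(-618) = (-33*15**2 - 76)*(-618) = (-33*225 - 76)*(-618) = (-7425 - 76)*(-618) = -7501*(-618) = 4635618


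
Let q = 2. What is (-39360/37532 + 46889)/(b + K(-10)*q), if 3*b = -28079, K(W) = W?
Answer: -1319848941/264028237 ≈ -4.9989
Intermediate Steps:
b = -28079/3 (b = (⅓)*(-28079) = -28079/3 ≈ -9359.7)
(-39360/37532 + 46889)/(b + K(-10)*q) = (-39360/37532 + 46889)/(-28079/3 - 10*2) = (-39360*1/37532 + 46889)/(-28079/3 - 20) = (-9840/9383 + 46889)/(-28139/3) = (439949647/9383)*(-3/28139) = -1319848941/264028237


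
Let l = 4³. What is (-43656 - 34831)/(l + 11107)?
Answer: -78487/11171 ≈ -7.0260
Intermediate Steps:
l = 64
(-43656 - 34831)/(l + 11107) = (-43656 - 34831)/(64 + 11107) = -78487/11171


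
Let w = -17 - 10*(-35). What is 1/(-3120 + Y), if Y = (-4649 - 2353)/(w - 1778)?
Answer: -1445/4501398 ≈ -0.00032101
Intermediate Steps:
w = 333 (w = -17 + 350 = 333)
Y = 7002/1445 (Y = (-4649 - 2353)/(333 - 1778) = -7002/(-1445) = -7002*(-1/1445) = 7002/1445 ≈ 4.8457)
1/(-3120 + Y) = 1/(-3120 + 7002/1445) = 1/(-4501398/1445) = -1445/4501398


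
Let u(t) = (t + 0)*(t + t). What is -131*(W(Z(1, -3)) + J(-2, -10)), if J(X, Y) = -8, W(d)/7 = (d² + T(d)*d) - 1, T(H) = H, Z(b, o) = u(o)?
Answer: -592251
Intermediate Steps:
u(t) = 2*t² (u(t) = t*(2*t) = 2*t²)
Z(b, o) = 2*o²
W(d) = -7 + 14*d² (W(d) = 7*((d² + d*d) - 1) = 7*((d² + d²) - 1) = 7*(2*d² - 1) = 7*(-1 + 2*d²) = -7 + 14*d²)
-131*(W(Z(1, -3)) + J(-2, -10)) = -131*((-7 + 14*(2*(-3)²)²) - 8) = -131*((-7 + 14*(2*9)²) - 8) = -131*((-7 + 14*18²) - 8) = -131*((-7 + 14*324) - 8) = -131*((-7 + 4536) - 8) = -131*(4529 - 8) = -131*4521 = -592251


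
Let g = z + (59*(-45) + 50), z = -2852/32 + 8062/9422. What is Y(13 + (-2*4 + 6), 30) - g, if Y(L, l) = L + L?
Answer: 102333071/37688 ≈ 2715.3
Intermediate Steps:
z = -3326695/37688 (z = -2852*1/32 + 8062*(1/9422) = -713/8 + 4031/4711 = -3326695/37688 ≈ -88.269)
Y(L, l) = 2*L
g = -101503935/37688 (g = -3326695/37688 + (59*(-45) + 50) = -3326695/37688 + (-2655 + 50) = -3326695/37688 - 2605 = -101503935/37688 ≈ -2693.3)
Y(13 + (-2*4 + 6), 30) - g = 2*(13 + (-2*4 + 6)) - 1*(-101503935/37688) = 2*(13 + (-8 + 6)) + 101503935/37688 = 2*(13 - 2) + 101503935/37688 = 2*11 + 101503935/37688 = 22 + 101503935/37688 = 102333071/37688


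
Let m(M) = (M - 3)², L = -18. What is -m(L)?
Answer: -441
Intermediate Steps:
m(M) = (-3 + M)²
-m(L) = -(-3 - 18)² = -1*(-21)² = -1*441 = -441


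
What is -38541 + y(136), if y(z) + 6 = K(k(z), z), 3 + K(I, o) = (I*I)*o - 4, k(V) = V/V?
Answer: -38418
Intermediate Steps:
k(V) = 1
K(I, o) = -7 + o*I**2 (K(I, o) = -3 + ((I*I)*o - 4) = -3 + (I**2*o - 4) = -3 + (o*I**2 - 4) = -3 + (-4 + o*I**2) = -7 + o*I**2)
y(z) = -13 + z (y(z) = -6 + (-7 + z*1**2) = -6 + (-7 + z*1) = -6 + (-7 + z) = -13 + z)
-38541 + y(136) = -38541 + (-13 + 136) = -38541 + 123 = -38418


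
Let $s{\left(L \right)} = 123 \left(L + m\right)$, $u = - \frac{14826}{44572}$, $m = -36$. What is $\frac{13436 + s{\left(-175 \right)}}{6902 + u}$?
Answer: $- \frac{278953862}{153810559} \approx -1.8136$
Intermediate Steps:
$u = - \frac{7413}{22286}$ ($u = \left(-14826\right) \frac{1}{44572} = - \frac{7413}{22286} \approx -0.33263$)
$s{\left(L \right)} = -4428 + 123 L$ ($s{\left(L \right)} = 123 \left(L - 36\right) = 123 \left(-36 + L\right) = -4428 + 123 L$)
$\frac{13436 + s{\left(-175 \right)}}{6902 + u} = \frac{13436 + \left(-4428 + 123 \left(-175\right)\right)}{6902 - \frac{7413}{22286}} = \frac{13436 - 25953}{\frac{153810559}{22286}} = \left(13436 - 25953\right) \frac{22286}{153810559} = \left(-12517\right) \frac{22286}{153810559} = - \frac{278953862}{153810559}$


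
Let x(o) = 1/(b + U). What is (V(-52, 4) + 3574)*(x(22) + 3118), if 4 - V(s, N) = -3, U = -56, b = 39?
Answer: 189810905/17 ≈ 1.1165e+7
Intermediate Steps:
V(s, N) = 7 (V(s, N) = 4 - 1*(-3) = 4 + 3 = 7)
x(o) = -1/17 (x(o) = 1/(39 - 56) = 1/(-17) = -1/17)
(V(-52, 4) + 3574)*(x(22) + 3118) = (7 + 3574)*(-1/17 + 3118) = 3581*(53005/17) = 189810905/17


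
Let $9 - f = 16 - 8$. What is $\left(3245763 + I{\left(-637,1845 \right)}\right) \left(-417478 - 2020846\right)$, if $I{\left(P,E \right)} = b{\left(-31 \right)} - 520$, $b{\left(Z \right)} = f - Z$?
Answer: $-7913031919100$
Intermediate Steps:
$f = 1$ ($f = 9 - \left(16 - 8\right) = 9 - 8 = 1$)
$b{\left(Z \right)} = 1 - Z$
$I{\left(P,E \right)} = -488$ ($I{\left(P,E \right)} = \left(1 - -31\right) - 520 = \left(1 + 31\right) - 520 = 32 - 520 = -488$)
$\left(3245763 + I{\left(-637,1845 \right)}\right) \left(-417478 - 2020846\right) = \left(3245763 - 488\right) \left(-417478 - 2020846\right) = 3245275 \left(-2438324\right) = -7913031919100$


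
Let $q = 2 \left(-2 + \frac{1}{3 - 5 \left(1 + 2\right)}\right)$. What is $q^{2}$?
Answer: $\frac{625}{36} \approx 17.361$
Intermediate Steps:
$q = - \frac{25}{6}$ ($q = 2 \left(-2 + \frac{1}{3 - 15}\right) = 2 \left(-2 + \frac{1}{-12}\right) = 2 \left(-2 - \frac{1}{12}\right) = 2 \left(- \frac{25}{12}\right) = - \frac{25}{6} \approx -4.1667$)
$q^{2} = \left(- \frac{25}{6}\right)^{2} = \frac{625}{36}$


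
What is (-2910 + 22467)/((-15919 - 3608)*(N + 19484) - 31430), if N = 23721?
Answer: -19557/843695465 ≈ -2.3180e-5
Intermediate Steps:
(-2910 + 22467)/((-15919 - 3608)*(N + 19484) - 31430) = (-2910 + 22467)/((-15919 - 3608)*(23721 + 19484) - 31430) = 19557/(-19527*43205 - 31430) = 19557/(-843664035 - 31430) = 19557/(-843695465) = 19557*(-1/843695465) = -19557/843695465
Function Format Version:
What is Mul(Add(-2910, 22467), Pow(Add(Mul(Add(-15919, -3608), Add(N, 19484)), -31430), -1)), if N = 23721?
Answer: Rational(-19557, 843695465) ≈ -2.3180e-5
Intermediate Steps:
Mul(Add(-2910, 22467), Pow(Add(Mul(Add(-15919, -3608), Add(N, 19484)), -31430), -1)) = Mul(Add(-2910, 22467), Pow(Add(Mul(Add(-15919, -3608), Add(23721, 19484)), -31430), -1)) = Mul(19557, Pow(Add(Mul(-19527, 43205), -31430), -1)) = Mul(19557, Pow(Add(-843664035, -31430), -1)) = Mul(19557, Pow(-843695465, -1)) = Mul(19557, Rational(-1, 843695465)) = Rational(-19557, 843695465)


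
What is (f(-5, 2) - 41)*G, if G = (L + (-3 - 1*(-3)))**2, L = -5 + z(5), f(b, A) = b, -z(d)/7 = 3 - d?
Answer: -3726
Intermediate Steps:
z(d) = -21 + 7*d (z(d) = -7*(3 - d) = -21 + 7*d)
L = 9 (L = -5 + (-21 + 7*5) = -5 + (-21 + 35) = -5 + 14 = 9)
G = 81 (G = (9 + (-3 - 1*(-3)))**2 = (9 + (-3 + 3))**2 = (9 + 0)**2 = 9**2 = 81)
(f(-5, 2) - 41)*G = (-5 - 41)*81 = -46*81 = -3726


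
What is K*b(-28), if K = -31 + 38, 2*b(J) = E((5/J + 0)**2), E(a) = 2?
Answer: 7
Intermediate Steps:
b(J) = 1 (b(J) = (1/2)*2 = 1)
K = 7
K*b(-28) = 7*1 = 7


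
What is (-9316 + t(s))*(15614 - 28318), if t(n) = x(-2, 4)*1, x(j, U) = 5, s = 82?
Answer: 118286944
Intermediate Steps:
t(n) = 5 (t(n) = 5*1 = 5)
(-9316 + t(s))*(15614 - 28318) = (-9316 + 5)*(15614 - 28318) = -9311*(-12704) = 118286944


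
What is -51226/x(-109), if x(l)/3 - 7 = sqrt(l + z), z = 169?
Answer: 358582/33 - 102452*sqrt(15)/33 ≈ -1158.0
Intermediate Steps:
x(l) = 21 + 3*sqrt(169 + l) (x(l) = 21 + 3*sqrt(l + 169) = 21 + 3*sqrt(169 + l))
-51226/x(-109) = -51226/(21 + 3*sqrt(169 - 109)) = -51226/(21 + 3*sqrt(60)) = -51226/(21 + 3*(2*sqrt(15))) = -51226/(21 + 6*sqrt(15))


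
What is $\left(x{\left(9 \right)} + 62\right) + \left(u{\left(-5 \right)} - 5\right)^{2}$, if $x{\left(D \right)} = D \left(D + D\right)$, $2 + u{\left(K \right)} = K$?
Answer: $368$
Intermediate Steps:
$u{\left(K \right)} = -2 + K$
$x{\left(D \right)} = 2 D^{2}$ ($x{\left(D \right)} = D 2 D = 2 D^{2}$)
$\left(x{\left(9 \right)} + 62\right) + \left(u{\left(-5 \right)} - 5\right)^{2} = \left(2 \cdot 9^{2} + 62\right) + \left(\left(-2 - 5\right) - 5\right)^{2} = \left(2 \cdot 81 + 62\right) + \left(-7 - 5\right)^{2} = \left(162 + 62\right) + \left(-12\right)^{2} = 224 + 144 = 368$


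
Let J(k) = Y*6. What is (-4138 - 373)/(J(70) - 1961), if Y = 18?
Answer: 4511/1853 ≈ 2.4344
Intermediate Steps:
J(k) = 108 (J(k) = 18*6 = 108)
(-4138 - 373)/(J(70) - 1961) = (-4138 - 373)/(108 - 1961) = -4511/(-1853) = -4511*(-1/1853) = 4511/1853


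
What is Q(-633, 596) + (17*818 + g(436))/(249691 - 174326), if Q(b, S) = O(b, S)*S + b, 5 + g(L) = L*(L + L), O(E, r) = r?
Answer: 26723541888/75365 ≈ 3.5459e+5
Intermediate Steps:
g(L) = -5 + 2*L**2 (g(L) = -5 + L*(L + L) = -5 + L*(2*L) = -5 + 2*L**2)
Q(b, S) = b + S**2 (Q(b, S) = S*S + b = S**2 + b = b + S**2)
Q(-633, 596) + (17*818 + g(436))/(249691 - 174326) = (-633 + 596**2) + (17*818 + (-5 + 2*436**2))/(249691 - 174326) = (-633 + 355216) + (13906 + (-5 + 2*190096))/75365 = 354583 + (13906 + (-5 + 380192))*(1/75365) = 354583 + (13906 + 380187)*(1/75365) = 354583 + 394093*(1/75365) = 354583 + 394093/75365 = 26723541888/75365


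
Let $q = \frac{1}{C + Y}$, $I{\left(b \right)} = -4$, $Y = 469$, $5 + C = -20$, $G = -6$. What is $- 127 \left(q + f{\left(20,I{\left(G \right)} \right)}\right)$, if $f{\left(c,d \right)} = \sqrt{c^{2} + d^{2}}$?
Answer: $- \frac{127}{444} - 508 \sqrt{26} \approx -2590.6$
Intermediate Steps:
$C = -25$ ($C = -5 - 20 = -25$)
$q = \frac{1}{444}$ ($q = \frac{1}{-25 + 469} = \frac{1}{444} \approx 0.0022523$)
$- 127 \left(q + f{\left(20,I{\left(G \right)} \right)}\right) = - 127 \left(\frac{1}{444} + \sqrt{20^{2} + \left(-4\right)^{2}}\right) = - 127 \left(\frac{1}{444} + \sqrt{400 + 16}\right) = - 127 \left(\frac{1}{444} + \sqrt{416}\right) = - 127 \left(\frac{1}{444} + 4 \sqrt{26}\right) = - \frac{127}{444} - 508 \sqrt{26}$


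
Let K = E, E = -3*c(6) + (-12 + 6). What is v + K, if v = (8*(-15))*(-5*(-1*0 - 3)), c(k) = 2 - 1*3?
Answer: -1803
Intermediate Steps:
c(k) = -1 (c(k) = 2 - 3 = -1)
E = -3 (E = -3*(-1) + (-12 + 6) = 3 - 6 = -3)
v = -1800 (v = -(-600)*(0 - 3) = -(-600)*(-3) = -120*15 = -1800)
K = -3
v + K = -1800 - 3 = -1803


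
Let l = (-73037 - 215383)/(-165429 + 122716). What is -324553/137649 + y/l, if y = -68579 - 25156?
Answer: -3340601996327/240610452 ≈ -13884.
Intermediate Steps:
y = -93735
l = 26220/3883 (l = -288420/(-42713) = -288420*(-1/42713) = 26220/3883 ≈ 6.7525)
-324553/137649 + y/l = -324553/137649 - 93735/26220/3883 = -324553*1/137649 - 93735*3883/26220 = -324553/137649 - 24264867/1748 = -3340601996327/240610452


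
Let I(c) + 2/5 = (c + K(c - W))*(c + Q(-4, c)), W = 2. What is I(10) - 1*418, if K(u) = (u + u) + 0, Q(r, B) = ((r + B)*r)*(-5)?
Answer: 14808/5 ≈ 2961.6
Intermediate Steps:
Q(r, B) = -5*r*(B + r) (Q(r, B) = ((B + r)*r)*(-5) = (r*(B + r))*(-5) = -5*r*(B + r))
K(u) = 2*u (K(u) = 2*u + 0 = 2*u)
I(c) = -⅖ + (-80 + 21*c)*(-4 + 3*c) (I(c) = -⅖ + (c + 2*(c - 1*2))*(c - 5*(-4)*(c - 4)) = -⅖ + (c + 2*(c - 2))*(c - 5*(-4)*(-4 + c)) = -⅖ + (c + 2*(-2 + c))*(c + (-80 + 20*c)) = -⅖ + (c + (-4 + 2*c))*(-80 + 21*c) = -⅖ + (-4 + 3*c)*(-80 + 21*c) = -⅖ + (-80 + 21*c)*(-4 + 3*c))
I(10) - 1*418 = (1598/5 - 324*10 + 63*10²) - 1*418 = (1598/5 - 3240 + 63*100) - 418 = (1598/5 - 3240 + 6300) - 418 = 16898/5 - 418 = 14808/5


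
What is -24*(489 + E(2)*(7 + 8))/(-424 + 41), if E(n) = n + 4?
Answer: 13896/383 ≈ 36.282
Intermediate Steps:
E(n) = 4 + n
-24*(489 + E(2)*(7 + 8))/(-424 + 41) = -24*(489 + (4 + 2)*(7 + 8))/(-424 + 41) = -24*(489 + 6*15)/(-383) = -24*(489 + 90)*(-1)/383 = -13896*(-1)/383 = -24*(-579/383) = 13896/383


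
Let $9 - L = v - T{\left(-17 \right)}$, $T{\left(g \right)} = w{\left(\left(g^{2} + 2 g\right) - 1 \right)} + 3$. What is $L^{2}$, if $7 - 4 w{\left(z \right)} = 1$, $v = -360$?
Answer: $\frac{558009}{4} \approx 1.395 \cdot 10^{5}$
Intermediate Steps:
$w{\left(z \right)} = \frac{3}{2}$ ($w{\left(z \right)} = \frac{7}{4} - \frac{1}{4} = \frac{3}{2}$)
$T{\left(g \right)} = \frac{9}{2}$ ($T{\left(g \right)} = \frac{3}{2} + 3 = \frac{9}{2}$)
$L = \frac{747}{2}$ ($L = 9 - \left(-360 - \frac{9}{2}\right) = 9 - - \frac{729}{2} = 9 + \frac{729}{2} = \frac{747}{2} \approx 373.5$)
$L^{2} = \left(\frac{747}{2}\right)^{2} = \frac{558009}{4}$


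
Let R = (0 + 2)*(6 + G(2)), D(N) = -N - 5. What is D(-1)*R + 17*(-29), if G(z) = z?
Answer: -557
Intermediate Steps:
D(N) = -5 - N
R = 16 (R = (0 + 2)*(6 + 2) = 2*8 = 16)
D(-1)*R + 17*(-29) = (-5 - 1*(-1))*16 + 17*(-29) = (-5 + 1)*16 - 493 = -4*16 - 493 = -64 - 493 = -557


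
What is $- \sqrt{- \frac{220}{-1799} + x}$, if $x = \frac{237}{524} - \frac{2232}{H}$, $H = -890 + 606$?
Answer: $- \frac{\sqrt{9444991384712639}}{33464998} \approx -2.9041$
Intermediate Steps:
$H = -284$
$x = \frac{309219}{37204}$ ($x = \frac{237}{524} - \frac{2232}{-284} = 237 \cdot \frac{1}{524} - - \frac{558}{71} = \frac{237}{524} + \frac{558}{71} = \frac{309219}{37204} \approx 8.3114$)
$- \sqrt{- \frac{220}{-1799} + x} = - \sqrt{- \frac{220}{-1799} + \frac{309219}{37204}} = - \sqrt{\left(-220\right) \left(- \frac{1}{1799}\right) + \frac{309219}{37204}} = - \sqrt{\frac{220}{1799} + \frac{309219}{37204}} = - \sqrt{\frac{564469861}{66929996}} = - \frac{\sqrt{9444991384712639}}{33464998}$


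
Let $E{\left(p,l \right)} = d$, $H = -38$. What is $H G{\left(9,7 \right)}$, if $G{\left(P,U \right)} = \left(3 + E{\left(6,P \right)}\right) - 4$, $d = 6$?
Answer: $-190$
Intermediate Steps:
$E{\left(p,l \right)} = 6$
$G{\left(P,U \right)} = 5$ ($G{\left(P,U \right)} = \left(3 + 6\right) - 4 = 9 - 4 = 5$)
$H G{\left(9,7 \right)} = \left(-38\right) 5 = -190$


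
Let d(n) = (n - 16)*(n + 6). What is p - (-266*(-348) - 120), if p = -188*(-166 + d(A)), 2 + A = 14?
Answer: -47704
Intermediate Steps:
A = 12 (A = -2 + 14 = 12)
d(n) = (-16 + n)*(6 + n)
p = 44744 (p = -188*(-166 + (-96 + 12² - 10*12)) = -188*(-166 + (-96 + 144 - 120)) = -188*(-166 - 72) = -188*(-238) = 44744)
p - (-266*(-348) - 120) = 44744 - (-266*(-348) - 120) = 44744 - (92568 - 120) = 44744 - 1*92448 = 44744 - 92448 = -47704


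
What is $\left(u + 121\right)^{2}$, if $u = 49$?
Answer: $28900$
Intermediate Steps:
$\left(u + 121\right)^{2} = \left(49 + 121\right)^{2} = 170^{2} = 28900$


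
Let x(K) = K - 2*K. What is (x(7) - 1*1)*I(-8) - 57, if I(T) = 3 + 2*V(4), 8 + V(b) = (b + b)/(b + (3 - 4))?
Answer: 13/3 ≈ 4.3333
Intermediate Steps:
x(K) = -K
V(b) = -8 + 2*b/(-1 + b) (V(b) = -8 + (b + b)/(b + (3 - 4)) = -8 + (2*b)/(b - 1) = -8 + (2*b)/(-1 + b) = -8 + 2*b/(-1 + b))
I(T) = -23/3 (I(T) = 3 + 2*(2*(4 - 3*4)/(-1 + 4)) = 3 + 2*(2*(4 - 12)/3) = 3 + 2*(2*(1/3)*(-8)) = 3 + 2*(-16/3) = 3 - 32/3 = -23/3)
(x(7) - 1*1)*I(-8) - 57 = (-1*7 - 1*1)*(-23/3) - 57 = (-7 - 1)*(-23/3) - 57 = -8*(-23/3) - 57 = 184/3 - 57 = 13/3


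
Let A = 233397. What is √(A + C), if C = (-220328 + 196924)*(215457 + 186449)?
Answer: I*√9405974627 ≈ 96984.0*I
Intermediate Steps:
C = -9406208024 (C = -23404*401906 = -9406208024)
√(A + C) = √(233397 - 9406208024) = √(-9405974627) = I*√9405974627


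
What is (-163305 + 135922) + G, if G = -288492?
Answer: -315875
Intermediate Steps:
(-163305 + 135922) + G = (-163305 + 135922) - 288492 = -27383 - 288492 = -315875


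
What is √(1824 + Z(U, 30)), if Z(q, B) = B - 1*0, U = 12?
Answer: 3*√206 ≈ 43.058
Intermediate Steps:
Z(q, B) = B (Z(q, B) = B + 0 = B)
√(1824 + Z(U, 30)) = √(1824 + 30) = √1854 = 3*√206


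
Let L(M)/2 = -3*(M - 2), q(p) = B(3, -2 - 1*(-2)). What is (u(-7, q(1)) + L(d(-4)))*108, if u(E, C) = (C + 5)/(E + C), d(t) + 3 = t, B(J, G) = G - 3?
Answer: 29052/5 ≈ 5810.4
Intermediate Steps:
B(J, G) = -3 + G
d(t) = -3 + t
q(p) = -3 (q(p) = -3 + (-2 - 1*(-2)) = -3 + (-2 + 2) = -3 + 0 = -3)
L(M) = 12 - 6*M (L(M) = 2*(-3*(M - 2)) = 2*(-3*(-2 + M)) = 2*(6 - 3*M) = 12 - 6*M)
u(E, C) = (5 + C)/(C + E)
(u(-7, q(1)) + L(d(-4)))*108 = ((5 - 3)/(-3 - 7) + (12 - 6*(-3 - 4)))*108 = (2/(-10) + (12 - 6*(-7)))*108 = (-⅒*2 + (12 + 42))*108 = (-⅕ + 54)*108 = (269/5)*108 = 29052/5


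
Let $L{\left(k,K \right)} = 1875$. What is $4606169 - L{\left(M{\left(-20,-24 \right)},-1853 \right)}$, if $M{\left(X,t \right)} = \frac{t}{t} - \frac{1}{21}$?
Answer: $4604294$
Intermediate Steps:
$M{\left(X,t \right)} = \frac{20}{21}$ ($M{\left(X,t \right)} = 1 - \frac{1}{21} = \frac{20}{21}$)
$4606169 - L{\left(M{\left(-20,-24 \right)},-1853 \right)} = 4606169 - 1875 = 4604294$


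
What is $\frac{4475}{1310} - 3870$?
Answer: $- \frac{1013045}{262} \approx -3866.6$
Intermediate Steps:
$\frac{4475}{1310} - 3870 = 4475 \cdot \frac{1}{1310} - 3870 = \frac{895}{262} - 3870 = - \frac{1013045}{262}$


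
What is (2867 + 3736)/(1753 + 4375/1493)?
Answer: 46283/12308 ≈ 3.7604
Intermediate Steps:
(2867 + 3736)/(1753 + 4375/1493) = 6603/(1753 + 4375*(1/1493)) = 6603/(1753 + 4375/1493) = 6603/(2621604/1493) = 6603*(1493/2621604) = 46283/12308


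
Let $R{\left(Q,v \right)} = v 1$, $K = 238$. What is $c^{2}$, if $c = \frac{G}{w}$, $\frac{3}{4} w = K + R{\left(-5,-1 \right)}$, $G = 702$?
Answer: $\frac{123201}{24964} \approx 4.9352$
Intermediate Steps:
$R{\left(Q,v \right)} = v$
$w = 316$ ($w = \frac{4 \left(238 - 1\right)}{3} = \frac{4}{3} \cdot 237 = 316$)
$c = \frac{351}{158}$ ($c = \frac{702}{316} = 702 \cdot \frac{1}{316} = \frac{351}{158} \approx 2.2215$)
$c^{2} = \left(\frac{351}{158}\right)^{2} = \frac{123201}{24964}$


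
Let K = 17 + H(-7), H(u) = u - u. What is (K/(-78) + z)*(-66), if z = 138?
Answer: -118217/13 ≈ -9093.6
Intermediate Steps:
H(u) = 0
K = 17 (K = 17 + 0 = 17)
(K/(-78) + z)*(-66) = (17/(-78) + 138)*(-66) = (17*(-1/78) + 138)*(-66) = (-17/78 + 138)*(-66) = (10747/78)*(-66) = -118217/13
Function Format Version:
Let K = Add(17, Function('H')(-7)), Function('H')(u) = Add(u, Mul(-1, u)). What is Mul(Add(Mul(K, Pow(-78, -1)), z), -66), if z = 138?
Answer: Rational(-118217, 13) ≈ -9093.6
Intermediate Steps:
Function('H')(u) = 0
K = 17 (K = Add(17, 0) = 17)
Mul(Add(Mul(K, Pow(-78, -1)), z), -66) = Mul(Add(Mul(17, Pow(-78, -1)), 138), -66) = Mul(Add(Mul(17, Rational(-1, 78)), 138), -66) = Mul(Add(Rational(-17, 78), 138), -66) = Mul(Rational(10747, 78), -66) = Rational(-118217, 13)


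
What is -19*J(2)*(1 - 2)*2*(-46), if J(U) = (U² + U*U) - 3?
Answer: -8740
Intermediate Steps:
J(U) = -3 + 2*U² (J(U) = (U² + U²) - 3 = 2*U² - 3 = -3 + 2*U²)
-19*J(2)*(1 - 2)*2*(-46) = -19*(-3 + 2*2²)*(1 - 2)*2*(-46) = -19*(-3 + 2*4)*(-1*2)*(-46) = -19*(-3 + 8)*(-2)*(-46) = -95*(-2)*(-46) = -19*(-10)*(-46) = 190*(-46) = -8740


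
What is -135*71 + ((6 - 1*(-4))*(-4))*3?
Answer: -9705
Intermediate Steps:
-135*71 + ((6 - 1*(-4))*(-4))*3 = -9585 + ((6 + 4)*(-4))*3 = -9585 + (10*(-4))*3 = -9585 - 40*3 = -9585 - 120 = -9705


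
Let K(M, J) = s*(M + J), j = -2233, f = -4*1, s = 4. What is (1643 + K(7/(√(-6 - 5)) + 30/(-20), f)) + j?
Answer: -612 - 28*I*√11/11 ≈ -612.0 - 8.4423*I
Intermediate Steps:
f = -4
K(M, J) = 4*J + 4*M (K(M, J) = 4*(M + J) = 4*(J + M) = 4*J + 4*M)
(1643 + K(7/(√(-6 - 5)) + 30/(-20), f)) + j = (1643 + (4*(-4) + 4*(7/(√(-6 - 5)) + 30/(-20)))) - 2233 = (1643 + (-16 + 4*(7/(√(-11)) + 30*(-1/20)))) - 2233 = (1643 + (-16 + 4*(7/((I*√11)) - 3/2))) - 2233 = (1643 + (-16 + 4*(7*(-I*√11/11) - 3/2))) - 2233 = (1643 + (-16 + 4*(-7*I*√11/11 - 3/2))) - 2233 = (1643 + (-16 + 4*(-3/2 - 7*I*√11/11))) - 2233 = (1643 + (-16 + (-6 - 28*I*√11/11))) - 2233 = (1643 + (-22 - 28*I*√11/11)) - 2233 = (1621 - 28*I*√11/11) - 2233 = -612 - 28*I*√11/11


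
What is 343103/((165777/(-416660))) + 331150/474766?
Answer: -33935604343093565/39352641591 ≈ -8.6235e+5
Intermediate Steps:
343103/((165777/(-416660))) + 331150/474766 = 343103/((165777*(-1/416660))) + 331150*(1/474766) = 343103/(-165777/416660) + 165575/237383 = 343103*(-416660/165777) + 165575/237383 = -142957295980/165777 + 165575/237383 = -33935604343093565/39352641591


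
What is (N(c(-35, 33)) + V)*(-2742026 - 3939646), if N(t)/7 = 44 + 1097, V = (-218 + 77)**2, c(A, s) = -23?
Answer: -186204835296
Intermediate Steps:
V = 19881 (V = (-141)**2 = 19881)
N(t) = 7987 (N(t) = 7*(44 + 1097) = 7*1141 = 7987)
(N(c(-35, 33)) + V)*(-2742026 - 3939646) = (7987 + 19881)*(-2742026 - 3939646) = 27868*(-6681672) = -186204835296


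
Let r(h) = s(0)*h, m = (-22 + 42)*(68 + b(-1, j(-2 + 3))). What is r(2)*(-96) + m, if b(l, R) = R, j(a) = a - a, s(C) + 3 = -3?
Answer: 2512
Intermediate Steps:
s(C) = -6 (s(C) = -3 - 3 = -6)
j(a) = 0
m = 1360 (m = (-22 + 42)*(68 + 0) = 20*68 = 1360)
r(h) = -6*h
r(2)*(-96) + m = -6*2*(-96) + 1360 = -12*(-96) + 1360 = 1152 + 1360 = 2512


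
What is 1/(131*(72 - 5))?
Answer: 1/8777 ≈ 0.00011393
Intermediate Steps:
1/(131*(72 - 5)) = 1/(131*67) = 1/8777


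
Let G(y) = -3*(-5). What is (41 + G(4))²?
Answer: 3136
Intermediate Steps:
G(y) = 15
(41 + G(4))² = (41 + 15)² = 56² = 3136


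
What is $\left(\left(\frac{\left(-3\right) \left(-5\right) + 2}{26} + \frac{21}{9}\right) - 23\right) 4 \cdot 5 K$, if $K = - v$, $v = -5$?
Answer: $- \frac{78050}{39} \approx -2001.3$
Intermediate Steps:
$K = 5$ ($K = \left(-1\right) \left(-5\right) = 5$)
$\left(\left(\frac{\left(-3\right) \left(-5\right) + 2}{26} + \frac{21}{9}\right) - 23\right) 4 \cdot 5 K = \left(\left(\frac{\left(-3\right) \left(-5\right) + 2}{26} + \frac{21}{9}\right) - 23\right) 4 \cdot 5 \cdot 5 = \left(\left(\left(15 + 2\right) \frac{1}{26} + 21 \cdot \frac{1}{9}\right) - 23\right) 20 \cdot 5 = \left(\left(17 \cdot \frac{1}{26} + \frac{7}{3}\right) - 23\right) 100 = \left(\left(\frac{17}{26} + \frac{7}{3}\right) - 23\right) 100 = \left(\frac{233}{78} - 23\right) 100 = \left(- \frac{1561}{78}\right) 100 = - \frac{78050}{39}$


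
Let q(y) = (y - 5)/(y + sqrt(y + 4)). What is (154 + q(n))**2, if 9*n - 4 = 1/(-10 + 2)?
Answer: 11557570202017/484308049 - 13420345596*sqrt(638)/484308049 ≈ 23164.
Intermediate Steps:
n = 31/72 (n = 4/9 + 1/(9*(-10 + 2)) = 4/9 + (1/9)/(-8) = 4/9 + (1/9)*(-1/8) = 4/9 - 1/72 = 31/72 ≈ 0.43056)
q(y) = (-5 + y)/(y + sqrt(4 + y))
(154 + q(n))**2 = (154 + (-5 + 31/72)/(31/72 + sqrt(4 + 31/72)))**2 = (154 - 329/72/(31/72 + sqrt(319/72)))**2 = (154 - 329/72/(31/72 + sqrt(638)/12))**2 = (154 - 329/(72*(31/72 + sqrt(638)/12)))**2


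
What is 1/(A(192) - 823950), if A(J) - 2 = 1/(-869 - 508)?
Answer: -1377/1134576397 ≈ -1.2137e-6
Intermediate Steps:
A(J) = 2753/1377 (A(J) = 2 + 1/(-869 - 508) = 2 + 1/(-1377) = 2 - 1/1377 = 2753/1377)
1/(A(192) - 823950) = 1/(2753/1377 - 823950) = 1/(-1134576397/1377) = -1377/1134576397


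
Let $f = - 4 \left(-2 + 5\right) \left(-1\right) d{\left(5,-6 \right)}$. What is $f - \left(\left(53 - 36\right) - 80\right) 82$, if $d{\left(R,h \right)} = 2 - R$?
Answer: $5130$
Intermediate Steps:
$f = -36$ ($f = - 4 \left(-2 + 5\right) \left(-1\right) \left(2 - 5\right) = - 4 \cdot 3 \left(-1\right) \left(2 - 5\right) = \left(-4\right) \left(-3\right) \left(-3\right) = 12 \left(-3\right) = -36$)
$f - \left(\left(53 - 36\right) - 80\right) 82 = -36 - \left(\left(53 - 36\right) - 80\right) 82 = -36 - \left(17 - 80\right) 82 = -36 - \left(-63\right) 82 = -36 - -5166 = -36 + 5166 = 5130$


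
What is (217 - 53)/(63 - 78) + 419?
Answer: 6121/15 ≈ 408.07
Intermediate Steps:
(217 - 53)/(63 - 78) + 419 = 164/(-15) + 419 = 164*(-1/15) + 419 = -164/15 + 419 = 6121/15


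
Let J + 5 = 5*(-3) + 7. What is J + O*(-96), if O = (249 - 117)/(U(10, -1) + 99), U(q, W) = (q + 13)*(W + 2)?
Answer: -7129/61 ≈ -116.87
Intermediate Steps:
J = -13 (J = -5 + (5*(-3) + 7) = -5 + (-15 + 7) = -5 - 8 = -13)
U(q, W) = (2 + W)*(13 + q) (U(q, W) = (13 + q)*(2 + W) = (2 + W)*(13 + q))
O = 66/61 (O = (249 - 117)/((26 + 2*10 + 13*(-1) - 1*10) + 99) = 132/((26 + 20 - 13 - 10) + 99) = 132/(23 + 99) = 132/122 = 132*(1/122) = 66/61 ≈ 1.0820)
J + O*(-96) = -13 + (66/61)*(-96) = -13 - 6336/61 = -7129/61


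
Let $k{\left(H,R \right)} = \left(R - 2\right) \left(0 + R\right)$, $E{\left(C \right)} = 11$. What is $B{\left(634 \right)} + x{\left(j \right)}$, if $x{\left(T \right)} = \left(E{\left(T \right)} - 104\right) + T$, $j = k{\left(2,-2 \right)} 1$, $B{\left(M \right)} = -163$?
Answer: $-248$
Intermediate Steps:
$k{\left(H,R \right)} = R \left(-2 + R\right)$ ($k{\left(H,R \right)} = \left(-2 + R\right) R = R \left(-2 + R\right)$)
$j = 8$ ($j = - 2 \left(-2 - 2\right) 1 = \left(-2\right) \left(-4\right) 1 = 8 \cdot 1 = 8$)
$x{\left(T \right)} = -93 + T$ ($x{\left(T \right)} = \left(11 - 104\right) + T = -93 + T$)
$B{\left(634 \right)} + x{\left(j \right)} = -163 + \left(-93 + 8\right) = -163 - 85 = -248$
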